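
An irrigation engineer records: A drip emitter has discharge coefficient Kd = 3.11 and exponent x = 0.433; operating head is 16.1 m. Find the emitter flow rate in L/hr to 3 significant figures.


Approach: apply the emitter characteristic equation, q = Kd * h^x.
q = 3.11 * 16.1^0.433 = 10.4 L/hr
Therefore the emitter flow rate = 10.4 L/hr.


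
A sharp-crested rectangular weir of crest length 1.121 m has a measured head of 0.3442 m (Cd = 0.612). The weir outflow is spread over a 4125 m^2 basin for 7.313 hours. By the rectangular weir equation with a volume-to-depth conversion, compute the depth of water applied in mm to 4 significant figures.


Approach: apply the rectangular weir equation with a volume-to-depth conversion, Q = (2/3)*Cd*L*sqrt(2g)*H^1.5; d = Q*t/A * 1000.
Step 1 — weir discharge:
  Q = (2/3)*0.612*1.121*sqrt(2*9.81)*0.3442^1.5 = 0.409102 m^3/s
Step 2 — volume: V = 0.409102 * 7.313*3600 = 10770.3 m^3
Step 3 — depth: d = V/A * 1000 = 10770.3/4125 * 1000 = 2611 mm
Therefore the depth of water applied = 2611 mm.


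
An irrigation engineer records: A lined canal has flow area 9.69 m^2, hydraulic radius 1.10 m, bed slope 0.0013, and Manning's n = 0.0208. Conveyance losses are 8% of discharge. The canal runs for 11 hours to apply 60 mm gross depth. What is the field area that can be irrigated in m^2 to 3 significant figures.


Approach: apply Manning's equation with a conveyance and depth budget, Q = (1/n)*A*R^(2/3)*S^(1/2); Q_field = Q*(1-loss); Area = Q_field*t/(d/1000).
Step 1 — canal discharge (Manning's equation):
  Q = (1/0.0208) * 9.69 * 1.10^(2/3) * 0.0013^(1/2) = 17.899 m^3/s
Step 2 — delivered flow: Q_field = 17.899*(1 - 8/100) = 16.467 m^3/s
Step 3 — volume delivered: V = 16.467 * 11*3600 = 652090 m^3
Step 4 — area served: A = V / (depth/1000) = 652090 / 0.06 = 10900000 m^2
Therefore the field area that can be irrigated = 10900000 m^2.


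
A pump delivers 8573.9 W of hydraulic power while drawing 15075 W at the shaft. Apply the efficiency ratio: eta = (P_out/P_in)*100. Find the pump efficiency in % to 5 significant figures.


eta = (8573.9 / 15075) * 100 = 56.875 %
Therefore the pump efficiency = 56.875 %.


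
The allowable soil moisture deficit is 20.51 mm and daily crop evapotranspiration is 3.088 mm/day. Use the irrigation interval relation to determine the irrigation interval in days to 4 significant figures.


Approach: apply the irrigation interval relation, interval = SMD / ETc.
interval = 20.51 / 3.088 = 6.642 days
Therefore the irrigation interval = 6.642 days.


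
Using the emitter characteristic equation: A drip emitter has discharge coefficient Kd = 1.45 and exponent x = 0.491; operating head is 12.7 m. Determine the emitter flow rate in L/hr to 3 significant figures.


Approach: apply the emitter characteristic equation, q = Kd * h^x.
q = 1.45 * 12.7^0.491 = 5.05 L/hr
Therefore the emitter flow rate = 5.05 L/hr.


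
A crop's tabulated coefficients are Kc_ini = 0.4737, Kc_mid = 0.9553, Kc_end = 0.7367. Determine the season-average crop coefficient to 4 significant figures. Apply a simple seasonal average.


Approach: apply a simple seasonal average, Kc_avg = (Kc_ini + Kc_mid + Kc_end)/3.
Kc_avg = (0.4737 + 0.9553 + 0.7367)/3 = 0.7219
Therefore the season-average crop coefficient = 0.7219.


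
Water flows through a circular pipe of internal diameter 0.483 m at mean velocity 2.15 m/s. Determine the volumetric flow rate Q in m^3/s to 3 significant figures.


Approach: apply the continuity equation for pipe flow, Q = A * v with A = pi*(D/2)^2.
A = pi*(0.483/2)^2 = 0.18322 m^2
Q = 0.18322 * 2.15 = 0.394 m^3/s
Therefore the volumetric flow rate Q = 0.394 m^3/s.


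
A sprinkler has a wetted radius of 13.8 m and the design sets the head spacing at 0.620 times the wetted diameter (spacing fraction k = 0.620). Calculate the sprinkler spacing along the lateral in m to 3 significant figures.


Approach: apply the sprinkler spacing rule (spacing as a fraction of wetted diameter), S = k*(2*R).
S = 0.620 * (2 * 13.8) = 17.1 m
Therefore the sprinkler spacing along the lateral = 17.1 m.


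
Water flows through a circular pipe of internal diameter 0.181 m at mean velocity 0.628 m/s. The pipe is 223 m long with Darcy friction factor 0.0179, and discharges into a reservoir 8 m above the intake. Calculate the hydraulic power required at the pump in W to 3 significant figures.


Approach: apply continuity + Darcy-Weisbach + hydraulic power, Q = A*v; hf = f*(L/D)*(v^2/(2g)); H = static + hf; P = rho*g*Q*H.
Step 1 — flow rate (continuity, Q = A*v):
  A = pi*(0.181/2)^2 = 0.025730 m^2
  Q = 0.025730 * 0.628 = 0.016159 m^3/s
Step 2 — friction head loss (Darcy-Weisbach):
  hf = 0.0179 * (223/0.181) * (0.628^2 / (2*9.81))
  hf = 0.44330 m
Step 3 — total head: H = 8 + 0.44330 = 8.4433 m
Step 4 — hydraulic power (P = rho*g*Q*H):
  P = 1000 * 9.81 * 0.016159 * 8.4433 = 1340 W
Therefore the hydraulic power required at the pump = 1340 W.


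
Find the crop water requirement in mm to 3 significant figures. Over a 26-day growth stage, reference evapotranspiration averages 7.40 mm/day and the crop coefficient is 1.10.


Approach: apply the crop water requirement relation, CWR = ET0 * Kc * days.
CWR = 7.40 * 1.10 * 26 = 212 mm
Therefore the crop water requirement = 212 mm.


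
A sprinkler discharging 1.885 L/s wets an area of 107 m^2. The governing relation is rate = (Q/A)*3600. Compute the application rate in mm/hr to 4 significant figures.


rate = (1.885 / 107) * 3600 = 63.42 mm/hr
Therefore the application rate = 63.42 mm/hr.


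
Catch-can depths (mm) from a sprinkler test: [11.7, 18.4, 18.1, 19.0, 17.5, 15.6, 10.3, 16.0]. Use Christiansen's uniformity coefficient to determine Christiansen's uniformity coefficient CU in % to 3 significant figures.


Approach: apply Christiansen's uniformity coefficient, CU = (1 - mean_abs_deviation/mean)*100.
mean = 15.825 mm
mean |d_i - mean| = 2.4688 mm
CU = (1 - 2.4688/15.825)*100 = 84.4 %
Therefore Christiansen's uniformity coefficient CU = 84.4 %.


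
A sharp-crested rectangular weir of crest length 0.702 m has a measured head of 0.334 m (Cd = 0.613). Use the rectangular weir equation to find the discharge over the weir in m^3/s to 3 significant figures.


Approach: apply the rectangular weir equation, Q = (2/3)*Cd*L*sqrt(2g)*H^1.5.
Q = (2/3)*0.613*0.702*sqrt(2*9.81)*0.334^1.5 = 0.245 m^3/s
Therefore the discharge over the weir = 0.245 m^3/s.


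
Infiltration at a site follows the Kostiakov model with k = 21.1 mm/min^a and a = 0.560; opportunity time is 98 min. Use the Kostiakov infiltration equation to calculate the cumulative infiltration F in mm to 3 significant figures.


Approach: apply the Kostiakov infiltration equation, F = k*t^a.
F = 21.1 * 98^0.560 = 275 mm
Therefore the cumulative infiltration F = 275 mm.


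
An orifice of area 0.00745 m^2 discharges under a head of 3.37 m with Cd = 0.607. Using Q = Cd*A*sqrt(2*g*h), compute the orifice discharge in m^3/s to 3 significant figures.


Q = 0.607 * 0.00745 * sqrt(2*9.81*3.37) = 0.0368 m^3/s
Therefore the orifice discharge = 0.0368 m^3/s.


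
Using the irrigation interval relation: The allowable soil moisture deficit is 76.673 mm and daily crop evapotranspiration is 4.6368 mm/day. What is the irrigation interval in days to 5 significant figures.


Approach: apply the irrigation interval relation, interval = SMD / ETc.
interval = 76.673 / 4.6368 = 16.536 days
Therefore the irrigation interval = 16.536 days.


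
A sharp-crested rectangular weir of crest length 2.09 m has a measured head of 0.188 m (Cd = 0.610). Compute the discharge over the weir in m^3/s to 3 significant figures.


Approach: apply the rectangular weir equation, Q = (2/3)*Cd*L*sqrt(2g)*H^1.5.
Q = (2/3)*0.610*2.09*sqrt(2*9.81)*0.188^1.5 = 0.307 m^3/s
Therefore the discharge over the weir = 0.307 m^3/s.


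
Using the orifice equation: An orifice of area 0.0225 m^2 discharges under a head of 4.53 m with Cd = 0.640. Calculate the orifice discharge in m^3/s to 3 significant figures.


Approach: apply the orifice equation, Q = Cd*A*sqrt(2*g*h).
Q = 0.640 * 0.0225 * sqrt(2*9.81*4.53) = 0.136 m^3/s
Therefore the orifice discharge = 0.136 m^3/s.


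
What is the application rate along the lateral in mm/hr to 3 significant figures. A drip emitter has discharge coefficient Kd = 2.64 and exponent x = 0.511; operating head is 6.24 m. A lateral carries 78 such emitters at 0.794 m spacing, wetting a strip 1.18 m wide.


Approach: apply the emitter equation with a lateral mass balance, q = Kd*h^x; Q = n*q; rate = Q/(n*spacing*width).
Step 1 — single emitter flow (q = Kd*h^x):
  q = 2.64 * 6.24^0.511 = 6.7289 L/hr
Step 2 — total lateral flow: Q = 78 * 6.7289 = 524.85 L/hr
Step 3 — wetted area: A = 78 * 0.794 * 1.18 = 73.080 m^2
Step 4 — application rate: Q/A = 524.85/73.080 = 7.18 mm/hr
Therefore the application rate along the lateral = 7.18 mm/hr.


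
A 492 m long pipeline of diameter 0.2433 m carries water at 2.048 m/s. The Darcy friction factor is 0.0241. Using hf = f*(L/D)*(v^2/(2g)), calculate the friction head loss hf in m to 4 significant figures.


hf = 0.0241 * (492/0.2433) * (2.048^2 / (2*9.81))
hf = 10.42 m
Therefore the friction head loss hf = 10.42 m.


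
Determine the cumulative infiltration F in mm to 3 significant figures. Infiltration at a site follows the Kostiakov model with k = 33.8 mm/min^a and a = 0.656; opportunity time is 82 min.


Approach: apply the Kostiakov infiltration equation, F = k*t^a.
F = 33.8 * 82^0.656 = 609 mm
Therefore the cumulative infiltration F = 609 mm.


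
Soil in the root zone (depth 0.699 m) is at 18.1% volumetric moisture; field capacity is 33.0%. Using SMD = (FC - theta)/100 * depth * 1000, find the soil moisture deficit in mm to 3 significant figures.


SMD = (33.0 - 18.1)/100 * 0.699 * 1000 = 104 mm
Therefore the soil moisture deficit = 104 mm.


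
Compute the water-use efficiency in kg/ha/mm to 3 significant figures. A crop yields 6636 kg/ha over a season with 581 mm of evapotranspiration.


Approach: apply the water-use efficiency ratio, WUE = yield/ET.
WUE = 6636 / 581 = 11.4 kg/ha/mm
Therefore the water-use efficiency = 11.4 kg/ha/mm.


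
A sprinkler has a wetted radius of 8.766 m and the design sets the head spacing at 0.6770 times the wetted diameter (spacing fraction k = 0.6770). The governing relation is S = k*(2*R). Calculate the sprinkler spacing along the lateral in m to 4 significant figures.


S = 0.6770 * (2 * 8.766) = 11.87 m
Therefore the sprinkler spacing along the lateral = 11.87 m.


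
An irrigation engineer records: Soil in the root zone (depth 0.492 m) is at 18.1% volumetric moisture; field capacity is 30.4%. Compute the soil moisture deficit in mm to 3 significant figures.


Approach: apply the soil moisture deficit relation, SMD = (FC - theta)/100 * depth * 1000.
SMD = (30.4 - 18.1)/100 * 0.492 * 1000 = 60.5 mm
Therefore the soil moisture deficit = 60.5 mm.


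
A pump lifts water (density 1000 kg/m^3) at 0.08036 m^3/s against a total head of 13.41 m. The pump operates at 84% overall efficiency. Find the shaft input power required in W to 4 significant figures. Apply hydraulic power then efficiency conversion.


Approach: apply hydraulic power then efficiency conversion, P = rho*g*Q*H; P_in = P/eta.
Step 1 — hydraulic power (P = rho*g*Q*H):
  P = 1000 * 9.81 * 0.08036 * 13.41 = 10571.5 W
Step 2 — input power: P_in = P/eta = 10571.5 / 0.84 = 12590 W
Therefore the shaft input power required = 12590 W.


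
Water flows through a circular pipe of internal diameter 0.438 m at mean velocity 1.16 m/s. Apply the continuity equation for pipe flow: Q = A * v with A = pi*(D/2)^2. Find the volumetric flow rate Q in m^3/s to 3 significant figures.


A = pi*(0.438/2)^2 = 0.15067 m^2
Q = 0.15067 * 1.16 = 0.175 m^3/s
Therefore the volumetric flow rate Q = 0.175 m^3/s.


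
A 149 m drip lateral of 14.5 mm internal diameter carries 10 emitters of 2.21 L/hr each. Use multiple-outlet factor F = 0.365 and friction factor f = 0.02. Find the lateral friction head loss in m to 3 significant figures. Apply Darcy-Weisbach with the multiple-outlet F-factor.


Approach: apply Darcy-Weisbach with the multiple-outlet F-factor, Q = n*q/(3600*1000) m^3/s; v = Q/A; hf = F*f*(L/D)*(v^2/(2g)).
Q = 10*2.21/(3600*1000) = 6.1389e-06 m^3/s
A = pi*(14.5e-3/2)^2 = 1.6513e-04 m^2, so v = Q/A = 0.037176 m/s
hf = 0.365*0.02*(149/0.0145)*(0.037176^2/(2*9.81)) = 0.00528 m
Therefore the lateral friction head loss = 0.00528 m.


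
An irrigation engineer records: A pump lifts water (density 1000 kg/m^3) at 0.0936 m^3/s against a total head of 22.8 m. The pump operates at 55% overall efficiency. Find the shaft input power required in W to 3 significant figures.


Approach: apply hydraulic power then efficiency conversion, P = rho*g*Q*H; P_in = P/eta.
Step 1 — hydraulic power (P = rho*g*Q*H):
  P = 1000 * 9.81 * 0.0936 * 22.8 = 20935 W
Step 2 — input power: P_in = P/eta = 20935 / 0.55 = 38100 W
Therefore the shaft input power required = 38100 W.


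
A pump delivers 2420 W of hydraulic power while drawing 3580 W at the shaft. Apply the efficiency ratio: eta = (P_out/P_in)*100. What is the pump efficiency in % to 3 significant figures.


eta = (2420 / 3580) * 100 = 67.6 %
Therefore the pump efficiency = 67.6 %.


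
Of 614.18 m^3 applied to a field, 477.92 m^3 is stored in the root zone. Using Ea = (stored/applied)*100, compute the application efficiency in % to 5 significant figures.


Ea = (477.92/614.18)*100 = 77.814 %
Therefore the application efficiency = 77.814 %.


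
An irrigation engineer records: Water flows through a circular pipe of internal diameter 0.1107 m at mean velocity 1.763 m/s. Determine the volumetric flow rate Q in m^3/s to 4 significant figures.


Approach: apply the continuity equation for pipe flow, Q = A * v with A = pi*(D/2)^2.
A = pi*(0.1107/2)^2 = 0.00962465 m^2
Q = 0.00962465 * 1.763 = 0.01697 m^3/s
Therefore the volumetric flow rate Q = 0.01697 m^3/s.


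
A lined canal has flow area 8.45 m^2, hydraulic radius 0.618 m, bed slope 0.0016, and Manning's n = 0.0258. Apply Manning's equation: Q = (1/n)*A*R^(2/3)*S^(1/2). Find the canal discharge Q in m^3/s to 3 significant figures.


Q = (1/0.0258) * 8.45 * 0.618^(2/3) * 0.0016^(1/2) = 9.51 m^3/s
Therefore the canal discharge Q = 9.51 m^3/s.


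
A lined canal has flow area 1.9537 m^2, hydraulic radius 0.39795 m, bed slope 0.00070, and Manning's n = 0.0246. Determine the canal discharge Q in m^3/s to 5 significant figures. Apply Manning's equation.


Approach: apply Manning's equation, Q = (1/n)*A*R^(2/3)*S^(1/2).
Q = (1/0.0246) * 1.9537 * 0.39795^(2/3) * 0.00070^(1/2) = 1.1368 m^3/s
Therefore the canal discharge Q = 1.1368 m^3/s.


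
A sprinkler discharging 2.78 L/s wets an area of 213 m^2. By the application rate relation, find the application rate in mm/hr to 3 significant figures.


Approach: apply the application rate relation, rate = (Q/A)*3600.
rate = (2.78 / 213) * 3600 = 47.0 mm/hr
Therefore the application rate = 47.0 mm/hr.


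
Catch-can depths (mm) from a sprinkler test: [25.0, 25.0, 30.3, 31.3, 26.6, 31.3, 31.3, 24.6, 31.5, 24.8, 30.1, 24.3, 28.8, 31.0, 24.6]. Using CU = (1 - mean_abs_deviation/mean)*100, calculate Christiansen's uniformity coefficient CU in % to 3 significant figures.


mean = 28.033 mm
mean |d_i - mean| = 2.8444 mm
CU = (1 - 2.8444/28.033)*100 = 89.9 %
Therefore Christiansen's uniformity coefficient CU = 89.9 %.


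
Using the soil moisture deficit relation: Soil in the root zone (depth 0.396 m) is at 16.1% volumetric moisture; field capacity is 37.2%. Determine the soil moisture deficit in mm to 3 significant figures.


Approach: apply the soil moisture deficit relation, SMD = (FC - theta)/100 * depth * 1000.
SMD = (37.2 - 16.1)/100 * 0.396 * 1000 = 83.6 mm
Therefore the soil moisture deficit = 83.6 mm.


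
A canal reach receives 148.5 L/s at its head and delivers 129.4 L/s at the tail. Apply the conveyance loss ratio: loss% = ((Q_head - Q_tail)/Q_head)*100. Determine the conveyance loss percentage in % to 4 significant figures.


loss = ((148.5 - 129.4)/148.5)*100 = 12.86 %
Therefore the conveyance loss percentage = 12.86 %.


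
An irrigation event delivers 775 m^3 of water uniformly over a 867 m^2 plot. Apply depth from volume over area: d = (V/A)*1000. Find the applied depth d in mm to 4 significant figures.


d = (775 / 867) * 1000 = 893.9 mm
Therefore the applied depth d = 893.9 mm.


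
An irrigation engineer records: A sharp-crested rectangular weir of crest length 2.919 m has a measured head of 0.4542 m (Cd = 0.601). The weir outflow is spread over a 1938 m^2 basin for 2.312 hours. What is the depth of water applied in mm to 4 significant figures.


Approach: apply the rectangular weir equation with a volume-to-depth conversion, Q = (2/3)*Cd*L*sqrt(2g)*H^1.5; d = Q*t/A * 1000.
Step 1 — weir discharge:
  Q = (2/3)*0.601*2.919*sqrt(2*9.81)*0.4542^1.5 = 1.58576 m^3/s
Step 2 — volume: V = 1.58576 * 2.312*3600 = 13198.6 m^3
Step 3 — depth: d = V/A * 1000 = 13198.6/1938 * 1000 = 6810 mm
Therefore the depth of water applied = 6810 mm.


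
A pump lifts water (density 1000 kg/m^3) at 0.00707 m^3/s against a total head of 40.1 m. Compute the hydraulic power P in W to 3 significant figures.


Approach: apply the hydraulic power relation, P = rho*g*Q*H.
P = 1000 * 9.81 * 0.00707 * 40.1 = 2780 W
Therefore the hydraulic power P = 2780 W.


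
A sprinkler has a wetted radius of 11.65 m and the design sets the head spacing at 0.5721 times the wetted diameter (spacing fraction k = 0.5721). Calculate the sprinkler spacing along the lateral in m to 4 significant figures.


Approach: apply the sprinkler spacing rule (spacing as a fraction of wetted diameter), S = k*(2*R).
S = 0.5721 * (2 * 11.65) = 13.33 m
Therefore the sprinkler spacing along the lateral = 13.33 m.


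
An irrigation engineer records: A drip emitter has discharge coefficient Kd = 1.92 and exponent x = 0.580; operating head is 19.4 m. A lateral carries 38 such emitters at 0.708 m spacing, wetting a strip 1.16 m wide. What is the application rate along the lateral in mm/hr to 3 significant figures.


Approach: apply the emitter equation with a lateral mass balance, q = Kd*h^x; Q = n*q; rate = Q/(n*spacing*width).
Step 1 — single emitter flow (q = Kd*h^x):
  q = 1.92 * 19.4^0.580 = 10.721 L/hr
Step 2 — total lateral flow: Q = 38 * 10.721 = 407.39 L/hr
Step 3 — wetted area: A = 38 * 0.708 * 1.16 = 31.209 m^2
Step 4 — application rate: Q/A = 407.39/31.209 = 13.1 mm/hr
Therefore the application rate along the lateral = 13.1 mm/hr.


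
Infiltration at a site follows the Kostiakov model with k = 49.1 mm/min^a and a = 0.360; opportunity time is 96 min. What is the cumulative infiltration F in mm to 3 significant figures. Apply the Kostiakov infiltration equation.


Approach: apply the Kostiakov infiltration equation, F = k*t^a.
F = 49.1 * 96^0.360 = 254 mm
Therefore the cumulative infiltration F = 254 mm.


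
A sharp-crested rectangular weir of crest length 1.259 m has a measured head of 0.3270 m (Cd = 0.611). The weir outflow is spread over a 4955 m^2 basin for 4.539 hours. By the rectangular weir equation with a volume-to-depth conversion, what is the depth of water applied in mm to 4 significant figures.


Approach: apply the rectangular weir equation with a volume-to-depth conversion, Q = (2/3)*Cd*L*sqrt(2g)*H^1.5; d = Q*t/A * 1000.
Step 1 — weir discharge:
  Q = (2/3)*0.611*1.259*sqrt(2*9.81)*0.3270^1.5 = 0.424763 m^3/s
Step 2 — volume: V = 0.424763 * 4.539*3600 = 6940.80 m^3
Step 3 — depth: d = V/A * 1000 = 6940.80/4955 * 1000 = 1401 mm
Therefore the depth of water applied = 1401 mm.


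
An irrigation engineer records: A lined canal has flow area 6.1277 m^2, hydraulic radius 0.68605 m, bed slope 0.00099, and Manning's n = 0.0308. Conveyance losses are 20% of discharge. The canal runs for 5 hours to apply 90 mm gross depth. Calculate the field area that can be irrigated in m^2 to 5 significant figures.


Approach: apply Manning's equation with a conveyance and depth budget, Q = (1/n)*A*R^(2/3)*S^(1/2); Q_field = Q*(1-loss); Area = Q_field*t/(d/1000).
Step 1 — canal discharge (Manning's equation):
  Q = (1/0.0308) * 6.1277 * 0.68605^(2/3) * 0.00099^(1/2) = 4.869319 m^3/s
Step 2 — delivered flow: Q_field = 4.869319*(1 - 20/100) = 3.895455 m^3/s
Step 3 — volume delivered: V = 3.895455 * 5*3600 = 70118.19 m^3
Step 4 — area served: A = V / (depth/1000) = 70118.19 / 0.09 = 779090 m^2
Therefore the field area that can be irrigated = 779090 m^2.


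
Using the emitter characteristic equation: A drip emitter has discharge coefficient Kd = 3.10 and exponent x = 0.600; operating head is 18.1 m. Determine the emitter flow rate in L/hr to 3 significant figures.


Approach: apply the emitter characteristic equation, q = Kd * h^x.
q = 3.10 * 18.1^0.600 = 17.6 L/hr
Therefore the emitter flow rate = 17.6 L/hr.


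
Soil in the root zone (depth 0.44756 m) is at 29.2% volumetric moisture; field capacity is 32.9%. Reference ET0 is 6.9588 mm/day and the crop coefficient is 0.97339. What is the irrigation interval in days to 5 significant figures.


Approach: apply soil-water budget scheduling, SMD = (FC-theta)/100*depth*1000; ETc = ET0*Kc; interval = SMD/ETc.
Step 1 — soil moisture deficit:
  SMD = (32.9 - 29.2)/100 * 0.44756 * 1000 = 16.55972 mm
Step 2 — daily crop ET (ETc = ET0*Kc):
  ETc = 6.9588 * 0.97339 = 6.773626 mm/day
Step 3 — irrigation interval (SMD/ETc):
  interval = 16.55972 / 6.773626 = 2.4447 days
Therefore the irrigation interval = 2.4447 days.


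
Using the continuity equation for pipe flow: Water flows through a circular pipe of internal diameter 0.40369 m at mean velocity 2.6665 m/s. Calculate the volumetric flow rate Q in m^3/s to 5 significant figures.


Approach: apply the continuity equation for pipe flow, Q = A * v with A = pi*(D/2)^2.
A = pi*(0.40369/2)^2 = 0.1279929 m^2
Q = 0.1279929 * 2.6665 = 0.34129 m^3/s
Therefore the volumetric flow rate Q = 0.34129 m^3/s.


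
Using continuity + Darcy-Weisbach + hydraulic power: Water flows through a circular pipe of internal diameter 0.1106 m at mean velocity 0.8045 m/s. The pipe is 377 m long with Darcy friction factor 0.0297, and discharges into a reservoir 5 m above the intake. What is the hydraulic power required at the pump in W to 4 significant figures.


Approach: apply continuity + Darcy-Weisbach + hydraulic power, Q = A*v; hf = f*(L/D)*(v^2/(2g)); H = static + hf; P = rho*g*Q*H.
Step 1 — flow rate (continuity, Q = A*v):
  A = pi*(0.1106/2)^2 = 0.00960727 m^2
  Q = 0.00960727 * 0.8045 = 0.00772905 m^3/s
Step 2 — friction head loss (Darcy-Weisbach):
  hf = 0.0297 * (377/0.1106) * (0.8045^2 / (2*9.81))
  hf = 3.33961 m
Step 3 — total head: H = 5 + 3.33961 = 8.33961 m
Step 4 — hydraulic power (P = rho*g*Q*H):
  P = 1000 * 9.81 * 0.00772905 * 8.33961 = 632.3 W
Therefore the hydraulic power required at the pump = 632.3 W.


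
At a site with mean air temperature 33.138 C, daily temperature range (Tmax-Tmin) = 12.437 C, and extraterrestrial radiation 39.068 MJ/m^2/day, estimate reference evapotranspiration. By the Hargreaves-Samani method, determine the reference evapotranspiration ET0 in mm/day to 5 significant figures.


Approach: apply the Hargreaves-Samani method, ET0 = 0.0023*(Tmean+17.8)*sqrt(Tmax-Tmin)*0.408*Ra.
ET0 = 0.0023*(33.138+17.8)*sqrt(12.437)*0.408*39.068 = 6.5858 mm/day
Therefore the reference evapotranspiration ET0 = 6.5858 mm/day.


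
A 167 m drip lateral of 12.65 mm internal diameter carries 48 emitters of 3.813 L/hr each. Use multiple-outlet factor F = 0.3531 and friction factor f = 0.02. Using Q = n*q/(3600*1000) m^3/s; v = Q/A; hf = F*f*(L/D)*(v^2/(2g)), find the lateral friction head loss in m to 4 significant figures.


Q = 48*3.813/(3600*1000) = 5.08400e-05 m^3/s
A = pi*(12.65e-3/2)^2 = 1.25681e-04 m^2, so v = Q/A = 0.404515 m/s
hf = 0.3531*0.02*(167/0.01265)*(0.404515^2/(2*9.81)) = 0.7775 m
Therefore the lateral friction head loss = 0.7775 m.


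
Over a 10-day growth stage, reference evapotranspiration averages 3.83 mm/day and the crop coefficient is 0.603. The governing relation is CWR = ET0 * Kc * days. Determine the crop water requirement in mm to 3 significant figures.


CWR = 3.83 * 0.603 * 10 = 23.1 mm
Therefore the crop water requirement = 23.1 mm.


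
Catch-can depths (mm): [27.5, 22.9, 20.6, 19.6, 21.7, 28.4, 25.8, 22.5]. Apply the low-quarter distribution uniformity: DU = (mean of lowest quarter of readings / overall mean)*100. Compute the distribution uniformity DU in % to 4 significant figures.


sorted lowest 2 of 8: [19.6, 20.6] -> mean = 20.1000 mm
overall mean = 23.6250 mm
DU = (20.1000/23.6250)*100 = 85.08 %
Therefore the distribution uniformity DU = 85.08 %.


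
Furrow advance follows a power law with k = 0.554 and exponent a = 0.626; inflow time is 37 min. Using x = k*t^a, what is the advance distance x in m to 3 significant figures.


x = 0.554 * 37^0.626 = 5.31 m
Therefore the advance distance x = 5.31 m.


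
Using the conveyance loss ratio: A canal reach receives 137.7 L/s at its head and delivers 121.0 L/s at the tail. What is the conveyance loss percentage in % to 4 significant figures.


Approach: apply the conveyance loss ratio, loss% = ((Q_head - Q_tail)/Q_head)*100.
loss = ((137.7 - 121.0)/137.7)*100 = 12.13 %
Therefore the conveyance loss percentage = 12.13 %.


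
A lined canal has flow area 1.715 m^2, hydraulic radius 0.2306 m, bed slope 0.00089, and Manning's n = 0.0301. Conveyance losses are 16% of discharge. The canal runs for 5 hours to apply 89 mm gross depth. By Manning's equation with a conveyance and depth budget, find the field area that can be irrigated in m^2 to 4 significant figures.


Approach: apply Manning's equation with a conveyance and depth budget, Q = (1/n)*A*R^(2/3)*S^(1/2); Q_field = Q*(1-loss); Area = Q_field*t/(d/1000).
Step 1 — canal discharge (Manning's equation):
  Q = (1/0.0301) * 1.715 * 0.2306^(2/3) * 0.00089^(1/2) = 0.639193 m^3/s
Step 2 — delivered flow: Q_field = 0.639193*(1 - 16/100) = 0.536922 m^3/s
Step 3 — volume delivered: V = 0.536922 * 5*3600 = 9664.60 m^3
Step 4 — area served: A = V / (depth/1000) = 9664.60 / 0.089 = 108600 m^2
Therefore the field area that can be irrigated = 108600 m^2.


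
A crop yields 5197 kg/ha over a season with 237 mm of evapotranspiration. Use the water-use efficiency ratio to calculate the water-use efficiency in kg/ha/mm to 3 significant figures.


Approach: apply the water-use efficiency ratio, WUE = yield/ET.
WUE = 5197 / 237 = 21.9 kg/ha/mm
Therefore the water-use efficiency = 21.9 kg/ha/mm.


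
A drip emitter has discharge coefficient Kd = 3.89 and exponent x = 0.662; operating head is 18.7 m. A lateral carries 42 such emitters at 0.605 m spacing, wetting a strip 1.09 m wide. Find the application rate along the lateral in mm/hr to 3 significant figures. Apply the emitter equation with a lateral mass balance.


Approach: apply the emitter equation with a lateral mass balance, q = Kd*h^x; Q = n*q; rate = Q/(n*spacing*width).
Step 1 — single emitter flow (q = Kd*h^x):
  q = 3.89 * 18.7^0.662 = 27.034 L/hr
Step 2 — total lateral flow: Q = 42 * 27.034 = 1135.4 L/hr
Step 3 — wetted area: A = 42 * 0.605 * 1.09 = 27.697 m^2
Step 4 — application rate: Q/A = 1135.4/27.697 = 41.0 mm/hr
Therefore the application rate along the lateral = 41.0 mm/hr.


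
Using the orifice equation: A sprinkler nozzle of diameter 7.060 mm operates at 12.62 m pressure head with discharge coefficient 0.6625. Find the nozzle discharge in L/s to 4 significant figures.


Approach: apply the orifice equation, Q = Cd*A*sqrt(2*g*h), A = pi*(d/2)^2.
A = pi*(7.060e-3/2)^2 = 3.91471e-05 m^2
Q = 0.6625 * 3.91471e-05 * sqrt(2*9.81*12.62) * 1000 = 0.4081 L/s
Therefore the nozzle discharge = 0.4081 L/s.


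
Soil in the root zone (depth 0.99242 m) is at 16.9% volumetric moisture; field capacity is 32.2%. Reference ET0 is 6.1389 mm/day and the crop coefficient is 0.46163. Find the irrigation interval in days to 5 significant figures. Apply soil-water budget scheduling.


Approach: apply soil-water budget scheduling, SMD = (FC-theta)/100*depth*1000; ETc = ET0*Kc; interval = SMD/ETc.
Step 1 — soil moisture deficit:
  SMD = (32.2 - 16.9)/100 * 0.99242 * 1000 = 151.8403 mm
Step 2 — daily crop ET (ETc = ET0*Kc):
  ETc = 6.1389 * 0.46163 = 2.833900 mm/day
Step 3 — irrigation interval (SMD/ETc):
  interval = 151.8403 / 2.833900 = 53.580 days
Therefore the irrigation interval = 53.580 days.


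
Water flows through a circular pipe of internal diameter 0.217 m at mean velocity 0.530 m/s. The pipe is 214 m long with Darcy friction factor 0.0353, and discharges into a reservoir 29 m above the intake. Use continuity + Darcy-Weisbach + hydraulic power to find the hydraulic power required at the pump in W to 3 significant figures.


Approach: apply continuity + Darcy-Weisbach + hydraulic power, Q = A*v; hf = f*(L/D)*(v^2/(2g)); H = static + hf; P = rho*g*Q*H.
Step 1 — flow rate (continuity, Q = A*v):
  A = pi*(0.217/2)^2 = 0.036984 m^2
  Q = 0.036984 * 0.530 = 0.019601 m^3/s
Step 2 — friction head loss (Darcy-Weisbach):
  hf = 0.0353 * (214/0.217) * (0.530^2 / (2*9.81))
  hf = 0.49840 m
Step 3 — total head: H = 29 + 0.49840 = 29.498 m
Step 4 — hydraulic power (P = rho*g*Q*H):
  P = 1000 * 9.81 * 0.019601 * 29.498 = 5670 W
Therefore the hydraulic power required at the pump = 5670 W.


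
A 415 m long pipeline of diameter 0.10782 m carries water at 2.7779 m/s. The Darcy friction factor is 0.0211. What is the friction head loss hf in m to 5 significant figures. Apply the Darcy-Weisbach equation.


Approach: apply the Darcy-Weisbach equation, hf = f*(L/D)*(v^2/(2g)).
hf = 0.0211 * (415/0.10782) * (2.7779^2 / (2*9.81))
hf = 31.942 m
Therefore the friction head loss hf = 31.942 m.


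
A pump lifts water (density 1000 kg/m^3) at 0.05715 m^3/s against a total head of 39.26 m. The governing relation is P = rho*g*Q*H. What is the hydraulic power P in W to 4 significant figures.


P = 1000 * 9.81 * 0.05715 * 39.26 = 22010 W
Therefore the hydraulic power P = 22010 W.


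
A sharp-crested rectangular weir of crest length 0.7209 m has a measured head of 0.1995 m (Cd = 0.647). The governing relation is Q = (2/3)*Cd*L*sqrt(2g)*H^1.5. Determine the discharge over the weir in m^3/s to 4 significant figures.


Q = (2/3)*0.647*0.7209*sqrt(2*9.81)*0.1995^1.5 = 0.1227 m^3/s
Therefore the discharge over the weir = 0.1227 m^3/s.


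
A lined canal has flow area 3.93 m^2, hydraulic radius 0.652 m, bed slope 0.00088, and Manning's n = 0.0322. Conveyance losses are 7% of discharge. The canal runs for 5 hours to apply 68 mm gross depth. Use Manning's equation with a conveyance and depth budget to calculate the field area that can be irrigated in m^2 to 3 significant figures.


Approach: apply Manning's equation with a conveyance and depth budget, Q = (1/n)*A*R^(2/3)*S^(1/2); Q_field = Q*(1-loss); Area = Q_field*t/(d/1000).
Step 1 — canal discharge (Manning's equation):
  Q = (1/0.0322) * 3.93 * 0.652^(2/3) * 0.00088^(1/2) = 2.7223 m^3/s
Step 2 — delivered flow: Q_field = 2.7223*(1 - 7/100) = 2.5318 m^3/s
Step 3 — volume delivered: V = 2.5318 * 5*3600 = 45572 m^3
Step 4 — area served: A = V / (depth/1000) = 45572 / 0.068 = 670000 m^2
Therefore the field area that can be irrigated = 670000 m^2.


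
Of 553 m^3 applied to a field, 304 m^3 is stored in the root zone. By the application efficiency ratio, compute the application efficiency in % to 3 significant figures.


Approach: apply the application efficiency ratio, Ea = (stored/applied)*100.
Ea = (304/553)*100 = 55.0 %
Therefore the application efficiency = 55.0 %.


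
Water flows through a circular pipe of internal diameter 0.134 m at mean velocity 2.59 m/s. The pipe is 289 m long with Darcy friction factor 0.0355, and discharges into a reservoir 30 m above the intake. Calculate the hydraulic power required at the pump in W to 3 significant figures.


Approach: apply continuity + Darcy-Weisbach + hydraulic power, Q = A*v; hf = f*(L/D)*(v^2/(2g)); H = static + hf; P = rho*g*Q*H.
Step 1 — flow rate (continuity, Q = A*v):
  A = pi*(0.134/2)^2 = 0.014103 m^2
  Q = 0.014103 * 2.59 = 0.036526 m^3/s
Step 2 — friction head loss (Darcy-Weisbach):
  hf = 0.0355 * (289/0.134) * (2.59^2 / (2*9.81))
  hf = 26.177 m
Step 3 — total head: H = 30 + 26.177 = 56.177 m
Step 4 — hydraulic power (P = rho*g*Q*H):
  P = 1000 * 9.81 * 0.036526 * 56.177 = 20100 W
Therefore the hydraulic power required at the pump = 20100 W.


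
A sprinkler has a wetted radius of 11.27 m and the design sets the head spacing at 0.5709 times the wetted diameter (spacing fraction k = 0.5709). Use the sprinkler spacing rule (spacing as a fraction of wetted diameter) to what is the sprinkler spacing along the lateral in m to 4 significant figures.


Approach: apply the sprinkler spacing rule (spacing as a fraction of wetted diameter), S = k*(2*R).
S = 0.5709 * (2 * 11.27) = 12.87 m
Therefore the sprinkler spacing along the lateral = 12.87 m.


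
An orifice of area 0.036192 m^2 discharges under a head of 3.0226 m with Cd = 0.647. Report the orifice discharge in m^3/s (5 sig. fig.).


Approach: apply the orifice equation, Q = Cd*A*sqrt(2*g*h).
Q = 0.647 * 0.036192 * sqrt(2*9.81*3.0226) = 0.18033 m^3/s
Therefore the orifice discharge = 0.18033 m^3/s.


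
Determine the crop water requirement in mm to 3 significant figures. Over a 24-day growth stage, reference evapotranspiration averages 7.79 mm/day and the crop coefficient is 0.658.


Approach: apply the crop water requirement relation, CWR = ET0 * Kc * days.
CWR = 7.79 * 0.658 * 24 = 123 mm
Therefore the crop water requirement = 123 mm.


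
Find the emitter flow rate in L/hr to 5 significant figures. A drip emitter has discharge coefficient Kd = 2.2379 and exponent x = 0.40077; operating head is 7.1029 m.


Approach: apply the emitter characteristic equation, q = Kd * h^x.
q = 2.2379 * 7.1029^0.40077 = 4.9099 L/hr
Therefore the emitter flow rate = 4.9099 L/hr.


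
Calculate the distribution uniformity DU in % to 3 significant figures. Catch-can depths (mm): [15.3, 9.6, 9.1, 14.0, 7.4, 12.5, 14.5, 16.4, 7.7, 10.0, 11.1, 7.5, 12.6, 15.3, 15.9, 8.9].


Approach: apply the low-quarter distribution uniformity, DU = (mean of lowest quarter of readings / overall mean)*100.
sorted lowest 4 of 16: [7.4, 7.5, 7.7, 8.9] -> mean = 7.8750 mm
overall mean = 11.738 mm
DU = (7.8750/11.738)*100 = 67.1 %
Therefore the distribution uniformity DU = 67.1 %.


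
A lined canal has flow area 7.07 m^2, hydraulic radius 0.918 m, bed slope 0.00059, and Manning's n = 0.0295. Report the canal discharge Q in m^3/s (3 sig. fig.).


Approach: apply Manning's equation, Q = (1/n)*A*R^(2/3)*S^(1/2).
Q = (1/0.0295) * 7.07 * 0.918^(2/3) * 0.00059^(1/2) = 5.50 m^3/s
Therefore the canal discharge Q = 5.50 m^3/s.


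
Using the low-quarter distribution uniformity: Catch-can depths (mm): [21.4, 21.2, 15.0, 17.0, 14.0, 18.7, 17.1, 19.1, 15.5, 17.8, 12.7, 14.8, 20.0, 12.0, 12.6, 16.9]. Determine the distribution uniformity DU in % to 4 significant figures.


Approach: apply the low-quarter distribution uniformity, DU = (mean of lowest quarter of readings / overall mean)*100.
sorted lowest 4 of 16: [12.0, 12.6, 12.7, 14.0] -> mean = 12.8250 mm
overall mean = 16.6125 mm
DU = (12.8250/16.6125)*100 = 77.20 %
Therefore the distribution uniformity DU = 77.20 %.


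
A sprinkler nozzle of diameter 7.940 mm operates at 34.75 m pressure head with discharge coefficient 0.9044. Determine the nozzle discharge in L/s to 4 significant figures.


Approach: apply the orifice equation, Q = Cd*A*sqrt(2*g*h), A = pi*(d/2)^2.
A = pi*(7.940e-3/2)^2 = 4.95143e-05 m^2
Q = 0.9044 * 4.95143e-05 * sqrt(2*9.81*34.75) * 1000 = 1.169 L/s
Therefore the nozzle discharge = 1.169 L/s.


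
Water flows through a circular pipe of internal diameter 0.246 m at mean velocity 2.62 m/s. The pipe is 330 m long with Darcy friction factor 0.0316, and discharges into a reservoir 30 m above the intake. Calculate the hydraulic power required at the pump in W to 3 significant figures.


Approach: apply continuity + Darcy-Weisbach + hydraulic power, Q = A*v; hf = f*(L/D)*(v^2/(2g)); H = static + hf; P = rho*g*Q*H.
Step 1 — flow rate (continuity, Q = A*v):
  A = pi*(0.246/2)^2 = 0.047529 m^2
  Q = 0.047529 * 2.62 = 0.12453 m^3/s
Step 2 — friction head loss (Darcy-Weisbach):
  hf = 0.0316 * (330/0.246) * (2.62^2 / (2*9.81))
  hf = 14.831 m
Step 3 — total head: H = 30 + 14.831 = 44.831 m
Step 4 — hydraulic power (P = rho*g*Q*H):
  P = 1000 * 9.81 * 0.12453 * 44.831 = 54800 W
Therefore the hydraulic power required at the pump = 54800 W.


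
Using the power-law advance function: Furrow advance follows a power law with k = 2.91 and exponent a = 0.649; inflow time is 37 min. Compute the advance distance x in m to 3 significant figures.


Approach: apply the power-law advance function, x = k*t^a.
x = 2.91 * 37^0.649 = 30.3 m
Therefore the advance distance x = 30.3 m.


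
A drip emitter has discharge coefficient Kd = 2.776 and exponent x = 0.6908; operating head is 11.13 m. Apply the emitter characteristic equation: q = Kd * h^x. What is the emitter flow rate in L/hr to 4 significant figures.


q = 2.776 * 11.13^0.6908 = 14.67 L/hr
Therefore the emitter flow rate = 14.67 L/hr.


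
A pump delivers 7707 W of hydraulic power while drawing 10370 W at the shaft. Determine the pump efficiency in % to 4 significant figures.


Approach: apply the efficiency ratio, eta = (P_out/P_in)*100.
eta = (7707 / 10370) * 100 = 74.32 %
Therefore the pump efficiency = 74.32 %.


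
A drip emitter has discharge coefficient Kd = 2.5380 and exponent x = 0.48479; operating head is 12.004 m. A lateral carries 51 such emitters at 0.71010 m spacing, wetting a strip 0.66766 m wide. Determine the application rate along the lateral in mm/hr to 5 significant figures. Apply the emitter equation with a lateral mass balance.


Approach: apply the emitter equation with a lateral mass balance, q = Kd*h^x; Q = n*q; rate = Q/(n*spacing*width).
Step 1 — single emitter flow (q = Kd*h^x):
  q = 2.5380 * 12.004^0.48479 = 8.467166 L/hr
Step 2 — total lateral flow: Q = 51 * 8.467166 = 431.8255 L/hr
Step 3 — wetted area: A = 51 * 0.71010 * 0.66766 = 24.17937 m^2
Step 4 — application rate: Q/A = 431.8255/24.17937 = 17.859 mm/hr
Therefore the application rate along the lateral = 17.859 mm/hr.


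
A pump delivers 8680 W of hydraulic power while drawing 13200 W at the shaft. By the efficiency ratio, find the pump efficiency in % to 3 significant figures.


Approach: apply the efficiency ratio, eta = (P_out/P_in)*100.
eta = (8680 / 13200) * 100 = 65.8 %
Therefore the pump efficiency = 65.8 %.


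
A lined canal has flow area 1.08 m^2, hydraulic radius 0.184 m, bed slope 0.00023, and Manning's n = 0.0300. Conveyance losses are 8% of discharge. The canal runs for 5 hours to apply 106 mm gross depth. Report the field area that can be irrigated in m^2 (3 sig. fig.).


Approach: apply Manning's equation with a conveyance and depth budget, Q = (1/n)*A*R^(2/3)*S^(1/2); Q_field = Q*(1-loss); Area = Q_field*t/(d/1000).
Step 1 — canal discharge (Manning's equation):
  Q = (1/0.0300) * 1.08 * 0.184^(2/3) * 0.00023^(1/2) = 0.17662 m^3/s
Step 2 — delivered flow: Q_field = 0.17662*(1 - 8/100) = 0.16249 m^3/s
Step 3 — volume delivered: V = 0.16249 * 5*3600 = 2924.9 m^3
Step 4 — area served: A = V / (depth/1000) = 2924.9 / 0.106 = 27600 m^2
Therefore the field area that can be irrigated = 27600 m^2.


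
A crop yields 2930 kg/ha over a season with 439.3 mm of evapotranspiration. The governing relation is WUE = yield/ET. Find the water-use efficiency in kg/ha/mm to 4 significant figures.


WUE = 2930 / 439.3 = 6.670 kg/ha/mm
Therefore the water-use efficiency = 6.670 kg/ha/mm.


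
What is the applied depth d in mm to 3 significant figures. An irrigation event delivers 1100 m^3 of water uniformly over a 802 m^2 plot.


Approach: apply depth from volume over area, d = (V/A)*1000.
d = (1100 / 802) * 1000 = 1370 mm
Therefore the applied depth d = 1370 mm.
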